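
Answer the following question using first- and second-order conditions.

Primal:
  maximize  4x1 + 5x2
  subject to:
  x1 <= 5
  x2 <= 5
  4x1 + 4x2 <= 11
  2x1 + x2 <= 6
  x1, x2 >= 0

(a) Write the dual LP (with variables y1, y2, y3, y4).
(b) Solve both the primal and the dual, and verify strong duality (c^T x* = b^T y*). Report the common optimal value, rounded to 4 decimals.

The standard primal-dual pair for 'max c^T x s.t. A x <= b, x >= 0' is:
  Dual:  min b^T y  s.t.  A^T y >= c,  y >= 0.

So the dual LP is:
  minimize  5y1 + 5y2 + 11y3 + 6y4
  subject to:
    y1 + 4y3 + 2y4 >= 4
    y2 + 4y3 + y4 >= 5
    y1, y2, y3, y4 >= 0

Solving the primal: x* = (0, 2.75).
  primal value c^T x* = 13.75.
Solving the dual: y* = (0, 0, 1.25, 0).
  dual value b^T y* = 13.75.
Strong duality: c^T x* = b^T y*. Confirmed.

13.75


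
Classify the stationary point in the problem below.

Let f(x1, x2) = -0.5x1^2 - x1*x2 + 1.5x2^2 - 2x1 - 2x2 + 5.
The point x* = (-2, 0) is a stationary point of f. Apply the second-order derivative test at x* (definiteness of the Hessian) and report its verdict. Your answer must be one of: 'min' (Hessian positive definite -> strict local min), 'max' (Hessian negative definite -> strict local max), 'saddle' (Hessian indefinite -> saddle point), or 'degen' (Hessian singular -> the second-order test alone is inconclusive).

Compute the Hessian H = grad^2 f:
  H = [[-1, -1], [-1, 3]]
Verify stationarity: grad f(x*) = H x* + g = (0, 0).
Eigenvalues of H: -1.2361, 3.2361.
Eigenvalues have mixed signs, so H is indefinite -> x* is a saddle point.

saddle


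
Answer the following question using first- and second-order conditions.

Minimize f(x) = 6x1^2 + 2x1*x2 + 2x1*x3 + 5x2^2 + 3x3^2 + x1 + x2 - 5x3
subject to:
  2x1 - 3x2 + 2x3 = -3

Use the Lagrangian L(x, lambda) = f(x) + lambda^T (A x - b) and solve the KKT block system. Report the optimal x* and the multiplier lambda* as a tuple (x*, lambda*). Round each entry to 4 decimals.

Form the Lagrangian:
  L(x, lambda) = (1/2) x^T Q x + c^T x + lambda^T (A x - b)
Stationarity (grad_x L = 0): Q x + c + A^T lambda = 0.
Primal feasibility: A x = b.

This gives the KKT block system:
  [ Q   A^T ] [ x     ]   [-c ]
  [ A    0  ] [ lambda ] = [ b ]

Solving the linear system:
  x*      = (-0.6454, 0.7412, 0.2572)
  lambda* = (2.3738)
  f(x*)   = 2.9657

x* = (-0.6454, 0.7412, 0.2572), lambda* = (2.3738)


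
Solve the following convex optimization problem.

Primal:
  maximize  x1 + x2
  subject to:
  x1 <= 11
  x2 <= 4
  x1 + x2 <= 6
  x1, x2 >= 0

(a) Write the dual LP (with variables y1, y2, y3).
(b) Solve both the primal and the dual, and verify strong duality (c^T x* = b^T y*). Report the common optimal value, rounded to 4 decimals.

The standard primal-dual pair for 'max c^T x s.t. A x <= b, x >= 0' is:
  Dual:  min b^T y  s.t.  A^T y >= c,  y >= 0.

So the dual LP is:
  minimize  11y1 + 4y2 + 6y3
  subject to:
    y1 + y3 >= 1
    y2 + y3 >= 1
    y1, y2, y3 >= 0

Solving the primal: x* = (6, 0).
  primal value c^T x* = 6.
Solving the dual: y* = (0, 0, 1).
  dual value b^T y* = 6.
Strong duality: c^T x* = b^T y*. Confirmed.

6


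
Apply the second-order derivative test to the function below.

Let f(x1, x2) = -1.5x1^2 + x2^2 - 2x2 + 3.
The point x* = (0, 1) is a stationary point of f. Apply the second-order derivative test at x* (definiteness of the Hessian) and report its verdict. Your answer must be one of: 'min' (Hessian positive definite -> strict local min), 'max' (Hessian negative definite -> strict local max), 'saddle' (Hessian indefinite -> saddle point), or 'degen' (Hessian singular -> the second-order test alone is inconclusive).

Compute the Hessian H = grad^2 f:
  H = [[-3, 0], [0, 2]]
Verify stationarity: grad f(x*) = H x* + g = (0, 0).
Eigenvalues of H: -3, 2.
Eigenvalues have mixed signs, so H is indefinite -> x* is a saddle point.

saddle


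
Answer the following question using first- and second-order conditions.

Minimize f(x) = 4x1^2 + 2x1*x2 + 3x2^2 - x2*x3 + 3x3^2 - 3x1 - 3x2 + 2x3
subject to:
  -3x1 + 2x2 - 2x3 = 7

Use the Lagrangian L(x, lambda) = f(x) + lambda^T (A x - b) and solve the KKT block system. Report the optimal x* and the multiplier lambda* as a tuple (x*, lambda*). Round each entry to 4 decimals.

Form the Lagrangian:
  L(x, lambda) = (1/2) x^T Q x + c^T x + lambda^T (A x - b)
Stationarity (grad_x L = 0): Q x + c + A^T lambda = 0.
Primal feasibility: A x = b.

This gives the KKT block system:
  [ Q   A^T ] [ x     ]   [-c ]
  [ A    0  ] [ lambda ] = [ b ]

Solving the linear system:
  x*      = (-0.8295, 1.3938, -0.862)
  lambda* = (-2.2828)
  f(x*)   = 6.2815

x* = (-0.8295, 1.3938, -0.862), lambda* = (-2.2828)


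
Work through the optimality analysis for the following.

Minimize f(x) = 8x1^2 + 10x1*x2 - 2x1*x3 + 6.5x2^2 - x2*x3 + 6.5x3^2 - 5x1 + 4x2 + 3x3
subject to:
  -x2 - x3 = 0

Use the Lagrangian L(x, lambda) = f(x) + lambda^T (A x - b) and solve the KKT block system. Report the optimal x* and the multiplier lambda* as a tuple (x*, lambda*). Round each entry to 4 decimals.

Form the Lagrangian:
  L(x, lambda) = (1/2) x^T Q x + c^T x + lambda^T (A x - b)
Stationarity (grad_x L = 0): Q x + c + A^T lambda = 0.
Primal feasibility: A x = b.

This gives the KKT block system:
  [ Q   A^T ] [ x     ]   [-c ]
  [ A    0  ] [ lambda ] = [ b ]

Solving the linear system:
  x*      = (0.5, -0.25, 0.25)
  lambda* = (5.5)
  f(x*)   = -1.375

x* = (0.5, -0.25, 0.25), lambda* = (5.5)


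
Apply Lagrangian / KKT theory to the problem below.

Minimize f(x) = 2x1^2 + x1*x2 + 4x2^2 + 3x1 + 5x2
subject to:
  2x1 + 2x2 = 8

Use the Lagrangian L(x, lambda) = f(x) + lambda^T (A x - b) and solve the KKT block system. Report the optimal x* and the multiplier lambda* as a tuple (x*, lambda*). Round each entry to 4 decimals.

Form the Lagrangian:
  L(x, lambda) = (1/2) x^T Q x + c^T x + lambda^T (A x - b)
Stationarity (grad_x L = 0): Q x + c + A^T lambda = 0.
Primal feasibility: A x = b.

This gives the KKT block system:
  [ Q   A^T ] [ x     ]   [-c ]
  [ A    0  ] [ lambda ] = [ b ]

Solving the linear system:
  x*      = (3, 1)
  lambda* = (-8)
  f(x*)   = 39

x* = (3, 1), lambda* = (-8)


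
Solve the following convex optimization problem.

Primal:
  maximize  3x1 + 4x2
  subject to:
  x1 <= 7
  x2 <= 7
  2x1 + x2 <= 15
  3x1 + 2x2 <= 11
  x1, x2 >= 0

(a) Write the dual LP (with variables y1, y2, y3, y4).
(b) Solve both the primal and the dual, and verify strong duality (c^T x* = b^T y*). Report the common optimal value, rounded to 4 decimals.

The standard primal-dual pair for 'max c^T x s.t. A x <= b, x >= 0' is:
  Dual:  min b^T y  s.t.  A^T y >= c,  y >= 0.

So the dual LP is:
  minimize  7y1 + 7y2 + 15y3 + 11y4
  subject to:
    y1 + 2y3 + 3y4 >= 3
    y2 + y3 + 2y4 >= 4
    y1, y2, y3, y4 >= 0

Solving the primal: x* = (0, 5.5).
  primal value c^T x* = 22.
Solving the dual: y* = (0, 0, 0, 2).
  dual value b^T y* = 22.
Strong duality: c^T x* = b^T y*. Confirmed.

22


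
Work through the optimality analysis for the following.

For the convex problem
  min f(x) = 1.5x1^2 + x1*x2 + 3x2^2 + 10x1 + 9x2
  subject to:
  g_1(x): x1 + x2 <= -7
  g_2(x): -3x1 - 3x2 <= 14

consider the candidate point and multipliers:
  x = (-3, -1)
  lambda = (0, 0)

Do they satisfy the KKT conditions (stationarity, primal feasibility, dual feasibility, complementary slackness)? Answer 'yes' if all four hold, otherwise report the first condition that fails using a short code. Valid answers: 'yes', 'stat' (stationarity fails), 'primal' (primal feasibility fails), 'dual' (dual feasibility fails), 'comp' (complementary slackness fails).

Gradient of f: grad f(x) = Q x + c = (0, 0)
Constraint values g_i(x) = a_i^T x - b_i:
  g_1((-3, -1)) = 3
  g_2((-3, -1)) = -2
Stationarity residual: grad f(x) + sum_i lambda_i a_i = (0, 0)
  -> stationarity OK
Primal feasibility (all g_i <= 0): FAILS
Dual feasibility (all lambda_i >= 0): OK
Complementary slackness (lambda_i * g_i(x) = 0 for all i): OK

Verdict: the first failing condition is primal_feasibility -> primal.

primal


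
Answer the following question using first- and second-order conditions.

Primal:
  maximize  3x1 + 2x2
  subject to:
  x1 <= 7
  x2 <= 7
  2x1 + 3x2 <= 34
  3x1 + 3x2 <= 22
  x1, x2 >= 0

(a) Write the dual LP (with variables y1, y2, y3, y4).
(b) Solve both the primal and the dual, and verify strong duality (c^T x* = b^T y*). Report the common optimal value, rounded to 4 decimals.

The standard primal-dual pair for 'max c^T x s.t. A x <= b, x >= 0' is:
  Dual:  min b^T y  s.t.  A^T y >= c,  y >= 0.

So the dual LP is:
  minimize  7y1 + 7y2 + 34y3 + 22y4
  subject to:
    y1 + 2y3 + 3y4 >= 3
    y2 + 3y3 + 3y4 >= 2
    y1, y2, y3, y4 >= 0

Solving the primal: x* = (7, 0.3333).
  primal value c^T x* = 21.6667.
Solving the dual: y* = (1, 0, 0, 0.6667).
  dual value b^T y* = 21.6667.
Strong duality: c^T x* = b^T y*. Confirmed.

21.6667


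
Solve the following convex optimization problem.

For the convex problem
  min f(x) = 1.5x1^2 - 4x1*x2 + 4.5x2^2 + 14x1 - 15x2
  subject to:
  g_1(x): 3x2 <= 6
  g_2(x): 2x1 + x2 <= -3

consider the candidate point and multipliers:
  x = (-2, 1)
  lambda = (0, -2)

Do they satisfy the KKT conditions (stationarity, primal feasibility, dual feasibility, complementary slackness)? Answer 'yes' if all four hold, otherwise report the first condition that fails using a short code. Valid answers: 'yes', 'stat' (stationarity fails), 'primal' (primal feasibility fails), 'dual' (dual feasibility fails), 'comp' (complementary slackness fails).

Gradient of f: grad f(x) = Q x + c = (4, 2)
Constraint values g_i(x) = a_i^T x - b_i:
  g_1((-2, 1)) = -3
  g_2((-2, 1)) = 0
Stationarity residual: grad f(x) + sum_i lambda_i a_i = (0, 0)
  -> stationarity OK
Primal feasibility (all g_i <= 0): OK
Dual feasibility (all lambda_i >= 0): FAILS
Complementary slackness (lambda_i * g_i(x) = 0 for all i): OK

Verdict: the first failing condition is dual_feasibility -> dual.

dual


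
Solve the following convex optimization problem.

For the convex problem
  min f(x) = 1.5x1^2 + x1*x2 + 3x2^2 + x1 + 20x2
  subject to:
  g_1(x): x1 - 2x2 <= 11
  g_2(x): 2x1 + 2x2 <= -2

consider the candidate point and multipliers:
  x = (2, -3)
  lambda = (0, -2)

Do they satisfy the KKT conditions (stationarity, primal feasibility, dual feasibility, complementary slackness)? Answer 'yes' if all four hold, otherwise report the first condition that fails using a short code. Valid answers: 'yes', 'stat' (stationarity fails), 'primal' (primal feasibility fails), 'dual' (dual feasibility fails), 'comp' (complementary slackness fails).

Gradient of f: grad f(x) = Q x + c = (4, 4)
Constraint values g_i(x) = a_i^T x - b_i:
  g_1((2, -3)) = -3
  g_2((2, -3)) = 0
Stationarity residual: grad f(x) + sum_i lambda_i a_i = (0, 0)
  -> stationarity OK
Primal feasibility (all g_i <= 0): OK
Dual feasibility (all lambda_i >= 0): FAILS
Complementary slackness (lambda_i * g_i(x) = 0 for all i): OK

Verdict: the first failing condition is dual_feasibility -> dual.

dual


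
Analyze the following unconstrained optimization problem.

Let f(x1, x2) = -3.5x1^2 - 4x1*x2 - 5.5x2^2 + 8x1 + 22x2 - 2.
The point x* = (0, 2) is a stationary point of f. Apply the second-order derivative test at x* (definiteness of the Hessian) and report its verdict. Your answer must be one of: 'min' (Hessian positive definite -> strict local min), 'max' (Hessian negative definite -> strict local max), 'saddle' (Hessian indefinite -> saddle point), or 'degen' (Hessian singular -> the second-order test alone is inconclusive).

Compute the Hessian H = grad^2 f:
  H = [[-7, -4], [-4, -11]]
Verify stationarity: grad f(x*) = H x* + g = (0, 0).
Eigenvalues of H: -13.4721, -4.5279.
Both eigenvalues < 0, so H is negative definite -> x* is a strict local max.

max


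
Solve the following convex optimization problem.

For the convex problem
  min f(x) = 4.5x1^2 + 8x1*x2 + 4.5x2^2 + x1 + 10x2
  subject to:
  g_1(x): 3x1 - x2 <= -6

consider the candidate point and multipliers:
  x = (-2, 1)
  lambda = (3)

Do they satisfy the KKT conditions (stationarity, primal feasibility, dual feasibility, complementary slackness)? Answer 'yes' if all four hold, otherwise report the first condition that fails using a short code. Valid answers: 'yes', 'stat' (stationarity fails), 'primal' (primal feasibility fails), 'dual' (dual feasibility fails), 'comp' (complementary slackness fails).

Gradient of f: grad f(x) = Q x + c = (-9, 3)
Constraint values g_i(x) = a_i^T x - b_i:
  g_1((-2, 1)) = -1
Stationarity residual: grad f(x) + sum_i lambda_i a_i = (0, 0)
  -> stationarity OK
Primal feasibility (all g_i <= 0): OK
Dual feasibility (all lambda_i >= 0): OK
Complementary slackness (lambda_i * g_i(x) = 0 for all i): FAILS

Verdict: the first failing condition is complementary_slackness -> comp.

comp


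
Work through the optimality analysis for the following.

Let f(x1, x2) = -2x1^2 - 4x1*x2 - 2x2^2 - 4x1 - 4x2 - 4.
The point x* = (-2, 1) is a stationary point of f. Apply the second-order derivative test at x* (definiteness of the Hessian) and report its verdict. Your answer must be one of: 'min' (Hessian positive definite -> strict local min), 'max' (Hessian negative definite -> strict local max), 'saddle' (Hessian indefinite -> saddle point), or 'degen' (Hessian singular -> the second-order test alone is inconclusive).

Compute the Hessian H = grad^2 f:
  H = [[-4, -4], [-4, -4]]
Verify stationarity: grad f(x*) = H x* + g = (0, 0).
Eigenvalues of H: -8, 0.
H has a zero eigenvalue (singular; negative semidefinite but not definite), so H is neither positive definite, negative definite, nor indefinite. The second-order test alone is inconclusive -> degen.
(Indeed, f is constant along the null direction of H through x*, so x* is not a strict local extremum.)

degen


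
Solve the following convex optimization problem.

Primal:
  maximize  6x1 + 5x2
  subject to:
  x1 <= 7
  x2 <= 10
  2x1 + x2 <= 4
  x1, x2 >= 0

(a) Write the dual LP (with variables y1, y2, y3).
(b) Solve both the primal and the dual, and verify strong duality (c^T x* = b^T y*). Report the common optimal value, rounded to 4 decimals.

The standard primal-dual pair for 'max c^T x s.t. A x <= b, x >= 0' is:
  Dual:  min b^T y  s.t.  A^T y >= c,  y >= 0.

So the dual LP is:
  minimize  7y1 + 10y2 + 4y3
  subject to:
    y1 + 2y3 >= 6
    y2 + y3 >= 5
    y1, y2, y3 >= 0

Solving the primal: x* = (0, 4).
  primal value c^T x* = 20.
Solving the dual: y* = (0, 0, 5).
  dual value b^T y* = 20.
Strong duality: c^T x* = b^T y*. Confirmed.

20


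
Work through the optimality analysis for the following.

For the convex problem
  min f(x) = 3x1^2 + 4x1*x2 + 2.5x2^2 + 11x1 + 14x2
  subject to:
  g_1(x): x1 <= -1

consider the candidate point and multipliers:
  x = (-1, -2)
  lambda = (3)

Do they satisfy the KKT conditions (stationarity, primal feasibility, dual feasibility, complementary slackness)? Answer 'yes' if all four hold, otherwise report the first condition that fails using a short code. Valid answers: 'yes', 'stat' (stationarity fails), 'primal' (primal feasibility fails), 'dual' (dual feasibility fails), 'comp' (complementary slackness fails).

Gradient of f: grad f(x) = Q x + c = (-3, 0)
Constraint values g_i(x) = a_i^T x - b_i:
  g_1((-1, -2)) = 0
Stationarity residual: grad f(x) + sum_i lambda_i a_i = (0, 0)
  -> stationarity OK
Primal feasibility (all g_i <= 0): OK
Dual feasibility (all lambda_i >= 0): OK
Complementary slackness (lambda_i * g_i(x) = 0 for all i): OK

Verdict: yes, KKT holds.

yes


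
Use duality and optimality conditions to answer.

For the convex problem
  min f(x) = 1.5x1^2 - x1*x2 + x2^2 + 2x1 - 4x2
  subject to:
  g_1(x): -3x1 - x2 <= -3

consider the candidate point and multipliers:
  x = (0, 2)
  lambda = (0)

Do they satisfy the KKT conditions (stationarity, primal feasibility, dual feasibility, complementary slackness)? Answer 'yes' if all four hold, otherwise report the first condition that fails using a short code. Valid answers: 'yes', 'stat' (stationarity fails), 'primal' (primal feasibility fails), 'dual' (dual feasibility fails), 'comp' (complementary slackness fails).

Gradient of f: grad f(x) = Q x + c = (0, 0)
Constraint values g_i(x) = a_i^T x - b_i:
  g_1((0, 2)) = 1
Stationarity residual: grad f(x) + sum_i lambda_i a_i = (0, 0)
  -> stationarity OK
Primal feasibility (all g_i <= 0): FAILS
Dual feasibility (all lambda_i >= 0): OK
Complementary slackness (lambda_i * g_i(x) = 0 for all i): OK

Verdict: the first failing condition is primal_feasibility -> primal.

primal


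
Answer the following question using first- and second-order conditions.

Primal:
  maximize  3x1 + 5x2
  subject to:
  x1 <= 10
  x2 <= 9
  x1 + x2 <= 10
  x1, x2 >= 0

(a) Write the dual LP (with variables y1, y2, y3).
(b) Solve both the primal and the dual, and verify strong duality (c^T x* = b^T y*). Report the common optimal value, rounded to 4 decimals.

The standard primal-dual pair for 'max c^T x s.t. A x <= b, x >= 0' is:
  Dual:  min b^T y  s.t.  A^T y >= c,  y >= 0.

So the dual LP is:
  minimize  10y1 + 9y2 + 10y3
  subject to:
    y1 + y3 >= 3
    y2 + y3 >= 5
    y1, y2, y3 >= 0

Solving the primal: x* = (1, 9).
  primal value c^T x* = 48.
Solving the dual: y* = (0, 2, 3).
  dual value b^T y* = 48.
Strong duality: c^T x* = b^T y*. Confirmed.

48


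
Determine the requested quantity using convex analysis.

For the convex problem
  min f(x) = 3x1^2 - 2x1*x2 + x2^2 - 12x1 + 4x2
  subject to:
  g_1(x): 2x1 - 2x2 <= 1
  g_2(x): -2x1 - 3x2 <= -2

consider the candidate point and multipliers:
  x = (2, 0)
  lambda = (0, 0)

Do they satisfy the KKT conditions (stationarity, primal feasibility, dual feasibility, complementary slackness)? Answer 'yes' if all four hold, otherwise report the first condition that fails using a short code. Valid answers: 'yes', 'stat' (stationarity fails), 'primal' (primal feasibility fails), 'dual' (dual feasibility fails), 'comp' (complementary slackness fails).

Gradient of f: grad f(x) = Q x + c = (0, 0)
Constraint values g_i(x) = a_i^T x - b_i:
  g_1((2, 0)) = 3
  g_2((2, 0)) = -2
Stationarity residual: grad f(x) + sum_i lambda_i a_i = (0, 0)
  -> stationarity OK
Primal feasibility (all g_i <= 0): FAILS
Dual feasibility (all lambda_i >= 0): OK
Complementary slackness (lambda_i * g_i(x) = 0 for all i): OK

Verdict: the first failing condition is primal_feasibility -> primal.

primal


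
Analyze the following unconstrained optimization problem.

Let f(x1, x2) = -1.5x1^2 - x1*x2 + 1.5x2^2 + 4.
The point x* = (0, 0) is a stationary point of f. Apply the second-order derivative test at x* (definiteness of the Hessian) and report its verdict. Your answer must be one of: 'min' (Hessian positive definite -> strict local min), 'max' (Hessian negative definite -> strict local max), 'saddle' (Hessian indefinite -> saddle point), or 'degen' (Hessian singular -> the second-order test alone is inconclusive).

Compute the Hessian H = grad^2 f:
  H = [[-3, -1], [-1, 3]]
Verify stationarity: grad f(x*) = H x* + g = (0, 0).
Eigenvalues of H: -3.1623, 3.1623.
Eigenvalues have mixed signs, so H is indefinite -> x* is a saddle point.

saddle


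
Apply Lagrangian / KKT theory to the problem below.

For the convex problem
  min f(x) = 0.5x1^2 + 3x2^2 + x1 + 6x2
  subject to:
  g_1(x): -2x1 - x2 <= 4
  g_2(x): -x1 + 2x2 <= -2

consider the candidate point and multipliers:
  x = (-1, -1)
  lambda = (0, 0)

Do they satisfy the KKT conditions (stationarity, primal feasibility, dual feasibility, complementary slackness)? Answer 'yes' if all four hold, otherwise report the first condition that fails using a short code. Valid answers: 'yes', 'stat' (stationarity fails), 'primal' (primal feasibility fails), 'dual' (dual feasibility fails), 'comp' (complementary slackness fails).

Gradient of f: grad f(x) = Q x + c = (0, 0)
Constraint values g_i(x) = a_i^T x - b_i:
  g_1((-1, -1)) = -1
  g_2((-1, -1)) = 1
Stationarity residual: grad f(x) + sum_i lambda_i a_i = (0, 0)
  -> stationarity OK
Primal feasibility (all g_i <= 0): FAILS
Dual feasibility (all lambda_i >= 0): OK
Complementary slackness (lambda_i * g_i(x) = 0 for all i): OK

Verdict: the first failing condition is primal_feasibility -> primal.

primal


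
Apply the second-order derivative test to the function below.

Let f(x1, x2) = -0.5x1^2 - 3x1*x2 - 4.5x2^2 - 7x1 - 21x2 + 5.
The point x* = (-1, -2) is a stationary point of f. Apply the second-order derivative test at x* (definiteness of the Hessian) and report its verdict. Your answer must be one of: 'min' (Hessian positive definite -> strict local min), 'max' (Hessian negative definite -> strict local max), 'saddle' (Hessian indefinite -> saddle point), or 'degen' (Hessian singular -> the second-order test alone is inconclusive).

Compute the Hessian H = grad^2 f:
  H = [[-1, -3], [-3, -9]]
Verify stationarity: grad f(x*) = H x* + g = (0, 0).
Eigenvalues of H: -10, 0.
H has a zero eigenvalue (singular; negative semidefinite but not definite), so H is neither positive definite, negative definite, nor indefinite. The second-order test alone is inconclusive -> degen.
(Indeed, f is constant along the null direction of H through x*, so x* is not a strict local extremum.)

degen


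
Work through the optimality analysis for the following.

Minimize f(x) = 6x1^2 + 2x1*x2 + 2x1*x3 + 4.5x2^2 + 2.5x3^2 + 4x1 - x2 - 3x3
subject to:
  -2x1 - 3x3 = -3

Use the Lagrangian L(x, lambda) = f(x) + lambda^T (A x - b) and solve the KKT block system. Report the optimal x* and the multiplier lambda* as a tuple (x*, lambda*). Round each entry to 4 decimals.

Form the Lagrangian:
  L(x, lambda) = (1/2) x^T Q x + c^T x + lambda^T (A x - b)
Stationarity (grad_x L = 0): Q x + c + A^T lambda = 0.
Primal feasibility: A x = b.

This gives the KKT block system:
  [ Q   A^T ] [ x     ]   [-c ]
  [ A    0  ] [ lambda ] = [ b ]

Solving the linear system:
  x*      = (-0.44, 0.2089, 1.2933)
  lambda* = (0.8622)
  f(x*)   = -1.6311

x* = (-0.44, 0.2089, 1.2933), lambda* = (0.8622)


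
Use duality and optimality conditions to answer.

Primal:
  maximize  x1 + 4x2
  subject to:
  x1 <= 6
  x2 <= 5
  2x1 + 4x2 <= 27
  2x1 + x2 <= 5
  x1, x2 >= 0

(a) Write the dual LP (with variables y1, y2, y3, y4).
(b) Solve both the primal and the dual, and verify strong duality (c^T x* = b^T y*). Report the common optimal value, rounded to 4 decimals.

The standard primal-dual pair for 'max c^T x s.t. A x <= b, x >= 0' is:
  Dual:  min b^T y  s.t.  A^T y >= c,  y >= 0.

So the dual LP is:
  minimize  6y1 + 5y2 + 27y3 + 5y4
  subject to:
    y1 + 2y3 + 2y4 >= 1
    y2 + 4y3 + y4 >= 4
    y1, y2, y3, y4 >= 0

Solving the primal: x* = (0, 5).
  primal value c^T x* = 20.
Solving the dual: y* = (0, 3.5, 0, 0.5).
  dual value b^T y* = 20.
Strong duality: c^T x* = b^T y*. Confirmed.

20


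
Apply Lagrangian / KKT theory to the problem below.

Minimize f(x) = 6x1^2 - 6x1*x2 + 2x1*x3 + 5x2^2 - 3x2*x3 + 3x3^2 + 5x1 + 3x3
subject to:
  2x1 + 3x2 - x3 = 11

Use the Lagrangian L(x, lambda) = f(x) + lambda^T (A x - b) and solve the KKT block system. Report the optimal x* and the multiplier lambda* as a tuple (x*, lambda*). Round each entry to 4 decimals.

Form the Lagrangian:
  L(x, lambda) = (1/2) x^T Q x + c^T x + lambda^T (A x - b)
Stationarity (grad_x L = 0): Q x + c + A^T lambda = 0.
Primal feasibility: A x = b.

This gives the KKT block system:
  [ Q   A^T ] [ x     ]   [-c ]
  [ A    0  ] [ lambda ] = [ b ]

Solving the linear system:
  x*      = (1.6886, 2.29, -0.7527)
  lambda* = (-5.0089)
  f(x*)   = 30.6415

x* = (1.6886, 2.29, -0.7527), lambda* = (-5.0089)


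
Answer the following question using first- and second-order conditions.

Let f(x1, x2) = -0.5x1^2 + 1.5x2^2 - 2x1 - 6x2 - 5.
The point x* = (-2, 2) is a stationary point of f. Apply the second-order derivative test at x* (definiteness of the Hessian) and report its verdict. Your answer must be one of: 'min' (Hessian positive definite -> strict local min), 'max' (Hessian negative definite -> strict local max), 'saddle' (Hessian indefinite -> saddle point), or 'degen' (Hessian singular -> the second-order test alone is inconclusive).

Compute the Hessian H = grad^2 f:
  H = [[-1, 0], [0, 3]]
Verify stationarity: grad f(x*) = H x* + g = (0, 0).
Eigenvalues of H: -1, 3.
Eigenvalues have mixed signs, so H is indefinite -> x* is a saddle point.

saddle


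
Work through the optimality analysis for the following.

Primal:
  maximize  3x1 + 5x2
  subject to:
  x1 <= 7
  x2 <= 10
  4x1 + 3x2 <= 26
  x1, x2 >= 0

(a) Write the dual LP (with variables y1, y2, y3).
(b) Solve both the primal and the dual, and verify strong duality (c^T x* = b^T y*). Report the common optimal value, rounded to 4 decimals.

The standard primal-dual pair for 'max c^T x s.t. A x <= b, x >= 0' is:
  Dual:  min b^T y  s.t.  A^T y >= c,  y >= 0.

So the dual LP is:
  minimize  7y1 + 10y2 + 26y3
  subject to:
    y1 + 4y3 >= 3
    y2 + 3y3 >= 5
    y1, y2, y3 >= 0

Solving the primal: x* = (0, 8.6667).
  primal value c^T x* = 43.3333.
Solving the dual: y* = (0, 0, 1.6667).
  dual value b^T y* = 43.3333.
Strong duality: c^T x* = b^T y*. Confirmed.

43.3333


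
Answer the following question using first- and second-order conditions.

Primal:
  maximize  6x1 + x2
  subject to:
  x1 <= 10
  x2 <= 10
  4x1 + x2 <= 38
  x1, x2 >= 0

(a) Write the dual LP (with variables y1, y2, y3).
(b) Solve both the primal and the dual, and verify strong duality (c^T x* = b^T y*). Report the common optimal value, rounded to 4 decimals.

The standard primal-dual pair for 'max c^T x s.t. A x <= b, x >= 0' is:
  Dual:  min b^T y  s.t.  A^T y >= c,  y >= 0.

So the dual LP is:
  minimize  10y1 + 10y2 + 38y3
  subject to:
    y1 + 4y3 >= 6
    y2 + y3 >= 1
    y1, y2, y3 >= 0

Solving the primal: x* = (9.5, 0).
  primal value c^T x* = 57.
Solving the dual: y* = (0, 0, 1.5).
  dual value b^T y* = 57.
Strong duality: c^T x* = b^T y*. Confirmed.

57


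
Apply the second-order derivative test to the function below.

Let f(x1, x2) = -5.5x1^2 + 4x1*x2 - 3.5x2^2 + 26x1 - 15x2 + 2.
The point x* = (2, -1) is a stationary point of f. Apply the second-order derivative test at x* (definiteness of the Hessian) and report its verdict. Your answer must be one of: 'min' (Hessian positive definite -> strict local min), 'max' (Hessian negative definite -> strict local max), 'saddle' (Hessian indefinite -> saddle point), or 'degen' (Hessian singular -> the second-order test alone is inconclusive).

Compute the Hessian H = grad^2 f:
  H = [[-11, 4], [4, -7]]
Verify stationarity: grad f(x*) = H x* + g = (0, 0).
Eigenvalues of H: -13.4721, -4.5279.
Both eigenvalues < 0, so H is negative definite -> x* is a strict local max.

max


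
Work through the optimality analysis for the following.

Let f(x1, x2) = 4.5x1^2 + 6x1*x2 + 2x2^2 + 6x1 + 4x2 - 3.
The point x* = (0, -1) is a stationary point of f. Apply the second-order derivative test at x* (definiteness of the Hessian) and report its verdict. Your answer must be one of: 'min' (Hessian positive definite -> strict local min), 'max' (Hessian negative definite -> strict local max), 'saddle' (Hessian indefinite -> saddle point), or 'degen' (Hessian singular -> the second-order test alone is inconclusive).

Compute the Hessian H = grad^2 f:
  H = [[9, 6], [6, 4]]
Verify stationarity: grad f(x*) = H x* + g = (0, 0).
Eigenvalues of H: 0, 13.
H has a zero eigenvalue (singular; positive semidefinite but not definite), so H is neither positive definite, negative definite, nor indefinite. The second-order test alone is inconclusive -> degen.
(Indeed, f is constant along the null direction of H through x*, so x* is not a strict local extremum.)

degen


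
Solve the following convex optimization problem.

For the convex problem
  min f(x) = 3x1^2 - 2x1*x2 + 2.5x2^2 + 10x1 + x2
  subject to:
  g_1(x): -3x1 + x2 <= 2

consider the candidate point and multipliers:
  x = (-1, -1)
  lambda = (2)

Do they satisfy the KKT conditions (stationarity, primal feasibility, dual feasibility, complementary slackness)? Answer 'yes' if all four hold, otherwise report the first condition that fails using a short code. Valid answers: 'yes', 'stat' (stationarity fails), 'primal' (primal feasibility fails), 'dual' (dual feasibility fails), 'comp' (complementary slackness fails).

Gradient of f: grad f(x) = Q x + c = (6, -2)
Constraint values g_i(x) = a_i^T x - b_i:
  g_1((-1, -1)) = 0
Stationarity residual: grad f(x) + sum_i lambda_i a_i = (0, 0)
  -> stationarity OK
Primal feasibility (all g_i <= 0): OK
Dual feasibility (all lambda_i >= 0): OK
Complementary slackness (lambda_i * g_i(x) = 0 for all i): OK

Verdict: yes, KKT holds.

yes


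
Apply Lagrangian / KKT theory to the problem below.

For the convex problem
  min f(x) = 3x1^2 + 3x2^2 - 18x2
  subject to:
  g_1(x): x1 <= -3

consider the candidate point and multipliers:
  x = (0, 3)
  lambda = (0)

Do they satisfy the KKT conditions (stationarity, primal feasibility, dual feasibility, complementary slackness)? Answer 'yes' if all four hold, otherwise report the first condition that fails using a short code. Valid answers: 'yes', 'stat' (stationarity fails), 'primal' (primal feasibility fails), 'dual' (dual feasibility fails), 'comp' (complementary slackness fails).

Gradient of f: grad f(x) = Q x + c = (0, 0)
Constraint values g_i(x) = a_i^T x - b_i:
  g_1((0, 3)) = 3
Stationarity residual: grad f(x) + sum_i lambda_i a_i = (0, 0)
  -> stationarity OK
Primal feasibility (all g_i <= 0): FAILS
Dual feasibility (all lambda_i >= 0): OK
Complementary slackness (lambda_i * g_i(x) = 0 for all i): OK

Verdict: the first failing condition is primal_feasibility -> primal.

primal


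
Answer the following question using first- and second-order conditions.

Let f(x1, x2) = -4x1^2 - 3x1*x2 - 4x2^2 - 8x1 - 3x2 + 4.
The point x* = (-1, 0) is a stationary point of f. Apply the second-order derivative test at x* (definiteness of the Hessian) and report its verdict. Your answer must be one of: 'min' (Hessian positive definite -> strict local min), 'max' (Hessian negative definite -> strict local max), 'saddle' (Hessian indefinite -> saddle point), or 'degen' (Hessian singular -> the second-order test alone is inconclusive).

Compute the Hessian H = grad^2 f:
  H = [[-8, -3], [-3, -8]]
Verify stationarity: grad f(x*) = H x* + g = (0, 0).
Eigenvalues of H: -11, -5.
Both eigenvalues < 0, so H is negative definite -> x* is a strict local max.

max


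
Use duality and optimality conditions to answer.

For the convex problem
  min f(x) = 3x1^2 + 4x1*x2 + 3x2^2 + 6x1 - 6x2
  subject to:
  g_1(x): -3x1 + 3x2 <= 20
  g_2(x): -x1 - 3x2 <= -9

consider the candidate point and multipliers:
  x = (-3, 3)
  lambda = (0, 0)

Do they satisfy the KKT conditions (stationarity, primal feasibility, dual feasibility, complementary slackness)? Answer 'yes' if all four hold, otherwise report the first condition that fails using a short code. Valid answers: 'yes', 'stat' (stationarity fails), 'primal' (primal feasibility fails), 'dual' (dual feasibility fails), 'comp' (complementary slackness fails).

Gradient of f: grad f(x) = Q x + c = (0, 0)
Constraint values g_i(x) = a_i^T x - b_i:
  g_1((-3, 3)) = -2
  g_2((-3, 3)) = 3
Stationarity residual: grad f(x) + sum_i lambda_i a_i = (0, 0)
  -> stationarity OK
Primal feasibility (all g_i <= 0): FAILS
Dual feasibility (all lambda_i >= 0): OK
Complementary slackness (lambda_i * g_i(x) = 0 for all i): OK

Verdict: the first failing condition is primal_feasibility -> primal.

primal


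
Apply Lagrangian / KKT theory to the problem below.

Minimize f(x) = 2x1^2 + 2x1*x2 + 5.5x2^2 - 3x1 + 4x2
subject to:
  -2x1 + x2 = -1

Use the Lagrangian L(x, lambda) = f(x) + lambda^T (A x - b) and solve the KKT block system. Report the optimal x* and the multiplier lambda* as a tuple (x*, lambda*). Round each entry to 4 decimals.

Form the Lagrangian:
  L(x, lambda) = (1/2) x^T Q x + c^T x + lambda^T (A x - b)
Stationarity (grad_x L = 0): Q x + c + A^T lambda = 0.
Primal feasibility: A x = b.

This gives the KKT block system:
  [ Q   A^T ] [ x     ]   [-c ]
  [ A    0  ] [ lambda ] = [ b ]

Solving the linear system:
  x*      = (0.3393, -0.3214)
  lambda* = (-1.1429)
  f(x*)   = -1.7232

x* = (0.3393, -0.3214), lambda* = (-1.1429)


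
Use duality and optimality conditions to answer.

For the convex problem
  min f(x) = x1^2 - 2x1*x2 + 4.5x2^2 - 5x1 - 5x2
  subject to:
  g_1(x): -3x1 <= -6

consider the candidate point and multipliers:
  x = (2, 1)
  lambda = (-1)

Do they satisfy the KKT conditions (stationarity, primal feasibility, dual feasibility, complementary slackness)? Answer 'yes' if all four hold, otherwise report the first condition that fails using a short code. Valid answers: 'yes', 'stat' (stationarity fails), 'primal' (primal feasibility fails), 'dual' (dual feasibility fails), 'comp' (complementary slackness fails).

Gradient of f: grad f(x) = Q x + c = (-3, 0)
Constraint values g_i(x) = a_i^T x - b_i:
  g_1((2, 1)) = 0
Stationarity residual: grad f(x) + sum_i lambda_i a_i = (0, 0)
  -> stationarity OK
Primal feasibility (all g_i <= 0): OK
Dual feasibility (all lambda_i >= 0): FAILS
Complementary slackness (lambda_i * g_i(x) = 0 for all i): OK

Verdict: the first failing condition is dual_feasibility -> dual.

dual


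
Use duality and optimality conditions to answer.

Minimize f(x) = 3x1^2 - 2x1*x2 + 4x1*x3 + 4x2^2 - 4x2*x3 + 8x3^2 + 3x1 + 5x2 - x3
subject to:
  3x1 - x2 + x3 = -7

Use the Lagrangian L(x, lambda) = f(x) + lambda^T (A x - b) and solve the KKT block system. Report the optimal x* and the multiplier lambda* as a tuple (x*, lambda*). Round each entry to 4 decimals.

Form the Lagrangian:
  L(x, lambda) = (1/2) x^T Q x + c^T x + lambda^T (A x - b)
Stationarity (grad_x L = 0): Q x + c + A^T lambda = 0.
Primal feasibility: A x = b.

This gives the KKT block system:
  [ Q   A^T ] [ x     ]   [-c ]
  [ A    0  ] [ lambda ] = [ b ]

Solving the linear system:
  x*      = (-2.6791, -0.693, 0.3442)
  lambda* = (3.4372)
  f(x*)   = 6.107

x* = (-2.6791, -0.693, 0.3442), lambda* = (3.4372)


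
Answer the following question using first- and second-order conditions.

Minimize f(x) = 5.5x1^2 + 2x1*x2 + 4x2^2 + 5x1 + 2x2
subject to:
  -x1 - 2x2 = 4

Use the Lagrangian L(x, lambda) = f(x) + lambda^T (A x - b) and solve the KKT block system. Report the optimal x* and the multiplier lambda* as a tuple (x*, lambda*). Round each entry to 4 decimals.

Form the Lagrangian:
  L(x, lambda) = (1/2) x^T Q x + c^T x + lambda^T (A x - b)
Stationarity (grad_x L = 0): Q x + c + A^T lambda = 0.
Primal feasibility: A x = b.

This gives the KKT block system:
  [ Q   A^T ] [ x     ]   [-c ]
  [ A    0  ] [ lambda ] = [ b ]

Solving the linear system:
  x*      = (-0.7273, -1.6364)
  lambda* = (-6.2727)
  f(x*)   = 9.0909

x* = (-0.7273, -1.6364), lambda* = (-6.2727)


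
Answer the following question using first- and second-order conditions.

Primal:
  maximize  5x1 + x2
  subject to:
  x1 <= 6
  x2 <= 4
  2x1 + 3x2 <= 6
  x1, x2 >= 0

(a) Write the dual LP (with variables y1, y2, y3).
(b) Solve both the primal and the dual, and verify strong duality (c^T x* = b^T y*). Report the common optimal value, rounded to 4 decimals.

The standard primal-dual pair for 'max c^T x s.t. A x <= b, x >= 0' is:
  Dual:  min b^T y  s.t.  A^T y >= c,  y >= 0.

So the dual LP is:
  minimize  6y1 + 4y2 + 6y3
  subject to:
    y1 + 2y3 >= 5
    y2 + 3y3 >= 1
    y1, y2, y3 >= 0

Solving the primal: x* = (3, 0).
  primal value c^T x* = 15.
Solving the dual: y* = (0, 0, 2.5).
  dual value b^T y* = 15.
Strong duality: c^T x* = b^T y*. Confirmed.

15


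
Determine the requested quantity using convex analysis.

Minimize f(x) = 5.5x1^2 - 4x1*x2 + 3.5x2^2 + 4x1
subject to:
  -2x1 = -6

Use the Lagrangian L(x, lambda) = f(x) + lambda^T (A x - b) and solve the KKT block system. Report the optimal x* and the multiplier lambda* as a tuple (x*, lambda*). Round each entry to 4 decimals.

Form the Lagrangian:
  L(x, lambda) = (1/2) x^T Q x + c^T x + lambda^T (A x - b)
Stationarity (grad_x L = 0): Q x + c + A^T lambda = 0.
Primal feasibility: A x = b.

This gives the KKT block system:
  [ Q   A^T ] [ x     ]   [-c ]
  [ A    0  ] [ lambda ] = [ b ]

Solving the linear system:
  x*      = (3, 1.7143)
  lambda* = (15.0714)
  f(x*)   = 51.2143

x* = (3, 1.7143), lambda* = (15.0714)


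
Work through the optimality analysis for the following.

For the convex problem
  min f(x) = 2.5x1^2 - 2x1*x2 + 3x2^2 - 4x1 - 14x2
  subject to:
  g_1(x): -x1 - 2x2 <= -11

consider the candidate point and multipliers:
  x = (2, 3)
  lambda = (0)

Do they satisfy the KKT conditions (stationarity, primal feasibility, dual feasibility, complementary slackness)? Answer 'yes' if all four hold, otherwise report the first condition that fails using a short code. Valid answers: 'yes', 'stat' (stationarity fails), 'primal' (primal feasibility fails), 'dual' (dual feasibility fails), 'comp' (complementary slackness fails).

Gradient of f: grad f(x) = Q x + c = (0, 0)
Constraint values g_i(x) = a_i^T x - b_i:
  g_1((2, 3)) = 3
Stationarity residual: grad f(x) + sum_i lambda_i a_i = (0, 0)
  -> stationarity OK
Primal feasibility (all g_i <= 0): FAILS
Dual feasibility (all lambda_i >= 0): OK
Complementary slackness (lambda_i * g_i(x) = 0 for all i): OK

Verdict: the first failing condition is primal_feasibility -> primal.

primal


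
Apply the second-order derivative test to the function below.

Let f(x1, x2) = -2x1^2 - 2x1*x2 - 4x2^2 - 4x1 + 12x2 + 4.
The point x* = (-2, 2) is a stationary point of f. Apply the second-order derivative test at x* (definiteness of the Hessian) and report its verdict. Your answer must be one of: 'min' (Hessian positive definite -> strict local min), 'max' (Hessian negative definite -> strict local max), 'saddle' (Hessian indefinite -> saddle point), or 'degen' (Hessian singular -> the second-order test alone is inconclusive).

Compute the Hessian H = grad^2 f:
  H = [[-4, -2], [-2, -8]]
Verify stationarity: grad f(x*) = H x* + g = (0, 0).
Eigenvalues of H: -8.8284, -3.1716.
Both eigenvalues < 0, so H is negative definite -> x* is a strict local max.

max


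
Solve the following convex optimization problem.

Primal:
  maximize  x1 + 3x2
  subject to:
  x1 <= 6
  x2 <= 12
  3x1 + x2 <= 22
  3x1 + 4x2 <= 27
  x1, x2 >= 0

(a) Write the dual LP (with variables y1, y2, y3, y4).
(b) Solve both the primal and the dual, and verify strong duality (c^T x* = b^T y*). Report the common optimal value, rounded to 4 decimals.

The standard primal-dual pair for 'max c^T x s.t. A x <= b, x >= 0' is:
  Dual:  min b^T y  s.t.  A^T y >= c,  y >= 0.

So the dual LP is:
  minimize  6y1 + 12y2 + 22y3 + 27y4
  subject to:
    y1 + 3y3 + 3y4 >= 1
    y2 + y3 + 4y4 >= 3
    y1, y2, y3, y4 >= 0

Solving the primal: x* = (0, 6.75).
  primal value c^T x* = 20.25.
Solving the dual: y* = (0, 0, 0, 0.75).
  dual value b^T y* = 20.25.
Strong duality: c^T x* = b^T y*. Confirmed.

20.25


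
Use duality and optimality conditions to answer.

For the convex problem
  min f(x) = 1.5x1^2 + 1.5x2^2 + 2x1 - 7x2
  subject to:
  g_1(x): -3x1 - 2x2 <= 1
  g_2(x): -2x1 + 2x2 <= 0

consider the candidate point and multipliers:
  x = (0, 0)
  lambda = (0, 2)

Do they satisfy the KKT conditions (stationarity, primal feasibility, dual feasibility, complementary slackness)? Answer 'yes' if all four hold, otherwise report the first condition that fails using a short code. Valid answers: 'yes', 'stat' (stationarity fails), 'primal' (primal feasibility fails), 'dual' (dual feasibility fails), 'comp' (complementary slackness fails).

Gradient of f: grad f(x) = Q x + c = (2, -7)
Constraint values g_i(x) = a_i^T x - b_i:
  g_1((0, 0)) = -1
  g_2((0, 0)) = 0
Stationarity residual: grad f(x) + sum_i lambda_i a_i = (-2, -3)
  -> stationarity FAILS
Primal feasibility (all g_i <= 0): OK
Dual feasibility (all lambda_i >= 0): OK
Complementary slackness (lambda_i * g_i(x) = 0 for all i): OK

Verdict: the first failing condition is stationarity -> stat.

stat


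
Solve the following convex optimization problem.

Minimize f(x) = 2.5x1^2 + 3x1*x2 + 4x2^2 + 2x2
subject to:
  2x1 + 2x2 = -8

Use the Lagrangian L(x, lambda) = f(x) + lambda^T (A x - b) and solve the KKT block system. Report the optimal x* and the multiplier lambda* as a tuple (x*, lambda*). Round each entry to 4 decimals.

Form the Lagrangian:
  L(x, lambda) = (1/2) x^T Q x + c^T x + lambda^T (A x - b)
Stationarity (grad_x L = 0): Q x + c + A^T lambda = 0.
Primal feasibility: A x = b.

This gives the KKT block system:
  [ Q   A^T ] [ x     ]   [-c ]
  [ A    0  ] [ lambda ] = [ b ]

Solving the linear system:
  x*      = (-2.5714, -1.4286)
  lambda* = (8.5714)
  f(x*)   = 32.8571

x* = (-2.5714, -1.4286), lambda* = (8.5714)
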